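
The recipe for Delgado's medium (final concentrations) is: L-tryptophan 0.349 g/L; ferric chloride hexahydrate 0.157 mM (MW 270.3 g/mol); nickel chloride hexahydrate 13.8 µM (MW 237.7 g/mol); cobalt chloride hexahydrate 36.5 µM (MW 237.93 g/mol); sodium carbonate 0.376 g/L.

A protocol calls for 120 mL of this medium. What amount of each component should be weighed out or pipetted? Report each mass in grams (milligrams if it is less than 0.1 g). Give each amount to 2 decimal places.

Scale factor relative to 1 L: 0.12.
L-tryptophan: 0.349 g/L × 0.12 L = 0.04188 g = 41.88 mg
ferric chloride hexahydrate: 0.157 mmol/L × 270.3 mg/mmol × 0.12 L = 5.09 mg
nickel chloride hexahydrate: 13.8 µmol/L × 237.7 g/mol × 0.12 L ÷ 1000 = 0.39 mg
cobalt chloride hexahydrate: 36.5 µmol/L × 237.93 g/mol × 0.12 L ÷ 1000 = 1.04 mg
sodium carbonate: 0.376 g/L × 0.12 L = 0.04512 g = 45.12 mg

L-tryptophan 41.88 mg; ferric chloride hexahydrate 5.09 mg; nickel chloride hexahydrate 0.39 mg; cobalt chloride hexahydrate 1.04 mg; sodium carbonate 45.12 mg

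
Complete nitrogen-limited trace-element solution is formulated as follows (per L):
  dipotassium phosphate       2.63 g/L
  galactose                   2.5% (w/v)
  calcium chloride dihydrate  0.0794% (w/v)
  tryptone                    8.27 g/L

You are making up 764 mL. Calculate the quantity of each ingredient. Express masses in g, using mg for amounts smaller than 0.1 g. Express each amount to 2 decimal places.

dipotassium phosphate 2.01 g; galactose 19.10 g; calcium chloride dihydrate 0.61 g; tryptone 6.32 g

Target volume = 764 mL = 0.764 L.
dipotassium phosphate: 2.63 g/L × 0.764 L = 2.01 g
galactose: 2.5% w/v = 25 g/L → 25 × 0.764 L = 19.10 g
calcium chloride dihydrate: 0.0794 g per 100 mL × 764 mL ÷ 100 = 0.61 g
tryptone: 8.27 g/L × 0.764 L = 6.32 g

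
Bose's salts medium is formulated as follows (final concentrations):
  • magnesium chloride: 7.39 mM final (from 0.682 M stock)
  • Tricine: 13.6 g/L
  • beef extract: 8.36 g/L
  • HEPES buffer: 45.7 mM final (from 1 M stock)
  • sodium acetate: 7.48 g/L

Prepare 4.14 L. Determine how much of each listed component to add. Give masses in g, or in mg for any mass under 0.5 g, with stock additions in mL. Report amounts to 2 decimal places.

magnesium chloride 44.86 mL; Tricine 56.30 g; beef extract 34.61 g; HEPES buffer 189.20 mL; sodium acetate 30.97 g

Working volume: 4.14 L.
magnesium chloride: V = C2·V2/C1 = 7.39 mM × 4140 mL ÷ 682 mM = 44.86 mL
Tricine: 13.6 g/L × 4.14 L = 56.30 g
beef extract: 8.36 g/L × 4.14 L = 34.61 g
HEPES buffer: V = C2·V2/C1 = 45.7 mM × 4140 mL ÷ 1000 mM = 189.20 mL
sodium acetate: 7.48 g/L × 4.14 L = 30.97 g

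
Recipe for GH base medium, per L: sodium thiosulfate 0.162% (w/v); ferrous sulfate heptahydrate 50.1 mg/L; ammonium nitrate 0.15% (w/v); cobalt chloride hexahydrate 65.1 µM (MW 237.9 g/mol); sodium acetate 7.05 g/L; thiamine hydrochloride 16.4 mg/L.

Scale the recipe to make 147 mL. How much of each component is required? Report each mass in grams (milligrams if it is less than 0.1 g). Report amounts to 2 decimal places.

Working volume: 147 mL = 0.147 L.
sodium thiosulfate: 0.162% w/v = 1.62 g/L → 1.62 × 0.147 L = 0.24 g
ferrous sulfate heptahydrate: 50.1 mg/L × 0.147 L = 7.36 mg
ammonium nitrate: 0.15 g per 100 mL × 147 mL ÷ 100 = 0.22 g
cobalt chloride hexahydrate: 65.1 µmol/L × 237.9 g/mol × 0.147 L ÷ 1000 = 2.28 mg
sodium acetate: 7.05 g/L × 0.147 L = 1.04 g
thiamine hydrochloride: 16.4 mg/L × 0.147 L = 2.41 mg

sodium thiosulfate 0.24 g; ferrous sulfate heptahydrate 7.36 mg; ammonium nitrate 0.22 g; cobalt chloride hexahydrate 2.28 mg; sodium acetate 1.04 g; thiamine hydrochloride 2.41 mg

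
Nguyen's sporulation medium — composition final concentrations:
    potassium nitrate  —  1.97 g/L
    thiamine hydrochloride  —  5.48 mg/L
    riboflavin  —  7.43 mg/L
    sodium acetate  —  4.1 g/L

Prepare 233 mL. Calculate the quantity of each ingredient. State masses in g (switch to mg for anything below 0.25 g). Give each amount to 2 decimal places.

potassium nitrate 0.46 g; thiamine hydrochloride 1.28 mg; riboflavin 1.73 mg; sodium acetate 0.96 g

Target volume = 233 mL = 0.233 L.
potassium nitrate: 1.97 g/L × 0.233 L = 0.46 g
thiamine hydrochloride: 5.48 mg/L × 0.233 L = 1.28 mg
riboflavin: 7.43 mg/L × 0.233 L = 1.73 mg
sodium acetate: 4.1 g/L × 0.233 L = 0.96 g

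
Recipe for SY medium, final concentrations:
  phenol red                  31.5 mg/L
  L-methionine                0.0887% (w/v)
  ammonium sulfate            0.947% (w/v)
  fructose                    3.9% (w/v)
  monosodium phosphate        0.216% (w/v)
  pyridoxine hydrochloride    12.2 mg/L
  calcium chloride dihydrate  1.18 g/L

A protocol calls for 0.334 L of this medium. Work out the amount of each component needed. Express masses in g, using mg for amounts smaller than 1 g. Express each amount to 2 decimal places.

phenol red 10.52 mg; L-methionine 296.26 mg; ammonium sulfate 3.16 g; fructose 13.03 g; monosodium phosphate 721.44 mg; pyridoxine hydrochloride 4.07 mg; calcium chloride dihydrate 394.12 mg

Scale factor relative to 1 L: 0.334.
phenol red: 31.5 mg/L × 0.334 L = 10.52 mg
L-methionine: 0.0887% w/v = 0.887 g/L → 0.887 × 0.334 L = 0.296258 g = 296.26 mg
ammonium sulfate: 0.947% w/v = 9.47 g/L → 9.47 × 0.334 L = 3.16 g
fructose: 3.9% w/v = 39 g/L → 39 × 0.334 L = 13.03 g
monosodium phosphate: 0.216% w/v = 2.16 g/L → 2.16 × 0.334 L = 0.72144 g = 721.44 mg
pyridoxine hydrochloride: 12.2 mg/L × 0.334 L = 4.07 mg
calcium chloride dihydrate: 1.18 g/L × 0.334 L = 0.39412 g = 394.12 mg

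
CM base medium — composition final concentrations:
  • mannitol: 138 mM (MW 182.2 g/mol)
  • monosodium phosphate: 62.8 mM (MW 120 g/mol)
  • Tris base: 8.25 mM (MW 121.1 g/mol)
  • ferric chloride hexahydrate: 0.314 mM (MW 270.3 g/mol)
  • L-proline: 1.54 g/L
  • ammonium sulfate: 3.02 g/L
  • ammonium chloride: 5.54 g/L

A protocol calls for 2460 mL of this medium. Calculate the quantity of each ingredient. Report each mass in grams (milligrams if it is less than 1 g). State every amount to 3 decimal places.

Scale factor relative to 1 L: 2.46.
mannitol: 138 mmol/L × 182.2 g/mol × 2.46 L ÷ 1000 = 61.853 g
monosodium phosphate: 62.8 mmol/L × 120 g/mol × 2.46 L ÷ 1000 = 18.539 g
Tris base: 8.25 mmol/L × 121.1 g/mol × 2.46 L ÷ 1000 = 2.458 g
ferric chloride hexahydrate: 0.314 mmol/L × 270.3 mg/mmol × 2.46 L = 208.791 mg
L-proline: 1.54 g/L × 2.46 L = 3.788 g
ammonium sulfate: 3.02 g/L × 2.46 L = 7.429 g
ammonium chloride: 5.54 g/L × 2.46 L = 13.628 g

mannitol 61.853 g; monosodium phosphate 18.539 g; Tris base 2.458 g; ferric chloride hexahydrate 208.791 mg; L-proline 3.788 g; ammonium sulfate 7.429 g; ammonium chloride 13.628 g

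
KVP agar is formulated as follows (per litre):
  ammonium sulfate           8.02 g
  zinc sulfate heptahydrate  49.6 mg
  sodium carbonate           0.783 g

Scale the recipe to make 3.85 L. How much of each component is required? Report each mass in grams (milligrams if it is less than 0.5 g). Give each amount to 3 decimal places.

Ratio of target to recipe volume: 3850 / 1000 = 3.85.
ammonium sulfate: 8.02 g × (3850 mL / 1000 mL) = 30.877 g
zinc sulfate heptahydrate: 49.6 mg × (3850 mL / 1000 mL) = 190.960 mg
sodium carbonate: 0.783 g × (3850 mL / 1000 mL) = 3.015 g

ammonium sulfate 30.877 g; zinc sulfate heptahydrate 190.960 mg; sodium carbonate 3.015 g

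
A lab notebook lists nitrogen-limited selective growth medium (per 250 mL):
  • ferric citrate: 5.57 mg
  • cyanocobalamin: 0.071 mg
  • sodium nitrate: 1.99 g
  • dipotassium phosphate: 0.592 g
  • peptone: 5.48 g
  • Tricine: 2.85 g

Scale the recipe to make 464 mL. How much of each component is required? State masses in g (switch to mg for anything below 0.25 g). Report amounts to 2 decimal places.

ferric citrate 10.34 mg; cyanocobalamin 0.13 mg; sodium nitrate 3.69 g; dipotassium phosphate 1.10 g; peptone 10.17 g; Tricine 5.29 g

Scale factor = 464 mL / 250 mL = 1.856.
ferric citrate: 5.57 mg × (464 mL / 250 mL) = 10.34 mg
cyanocobalamin: 0.071 mg × (464 mL / 250 mL) = 0.13 mg
sodium nitrate: 1.99 g × (464 mL / 250 mL) = 3.69 g
dipotassium phosphate: 0.592 g × (464 mL / 250 mL) = 1.10 g
peptone: 5.48 g × (464 mL / 250 mL) = 10.17 g
Tricine: 2.85 g × (464 mL / 250 mL) = 5.29 g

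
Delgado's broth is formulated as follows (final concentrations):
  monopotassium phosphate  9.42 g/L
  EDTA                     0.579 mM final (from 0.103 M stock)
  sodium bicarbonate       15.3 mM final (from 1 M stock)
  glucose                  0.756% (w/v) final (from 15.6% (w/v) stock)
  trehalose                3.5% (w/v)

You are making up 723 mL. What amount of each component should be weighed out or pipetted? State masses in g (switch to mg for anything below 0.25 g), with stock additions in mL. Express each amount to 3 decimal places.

monopotassium phosphate 6.811 g; EDTA 4.064 mL; sodium bicarbonate 11.062 mL; glucose 35.038 mL; trehalose 25.305 g

Target volume = 723 mL = 0.723 L.
monopotassium phosphate: 9.42 g/L × 0.723 L = 6.811 g
EDTA: V = C2·V2/C1 = 0.579 mM × 723 mL ÷ 103 mM = 4.064 mL
sodium bicarbonate: C1V1 = C2V2 → 15.3 mM × 723 mL ÷ 1000 mM = 11.062 mL
glucose: dilute stock: 0.756% ÷ 15.6% × 723 mL = 35.038 mL
trehalose: 3.5 g per 100 mL × 723 mL ÷ 100 = 25.305 g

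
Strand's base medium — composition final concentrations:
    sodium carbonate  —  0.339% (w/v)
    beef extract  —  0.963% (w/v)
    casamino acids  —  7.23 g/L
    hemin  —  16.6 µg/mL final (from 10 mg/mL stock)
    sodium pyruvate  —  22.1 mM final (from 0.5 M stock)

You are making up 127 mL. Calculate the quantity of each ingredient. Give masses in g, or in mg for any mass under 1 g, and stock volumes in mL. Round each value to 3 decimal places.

sodium carbonate 430.530 mg; beef extract 1.223 g; casamino acids 918.210 mg; hemin 0.211 mL; sodium pyruvate 5.613 mL

Target volume = 127 mL = 0.127 L.
sodium carbonate: 0.339% w/v = 3.39 g/L → 3.39 × 0.127 L = 0.43053 g = 430.530 mg
beef extract: 0.963% w/v = 9.63 g/L → 9.63 × 0.127 L = 1.223 g
casamino acids: 7.23 g/L × 0.127 L = 0.91821 g = 918.210 mg
hemin: C1V1 = C2V2 → 16.6 µg/mL × 127 mL ÷ 10000 µg/mL = 0.211 mL
sodium pyruvate: V = C2·V2/C1 = 22.1 mM × 127 mL ÷ 500 mM = 5.613 mL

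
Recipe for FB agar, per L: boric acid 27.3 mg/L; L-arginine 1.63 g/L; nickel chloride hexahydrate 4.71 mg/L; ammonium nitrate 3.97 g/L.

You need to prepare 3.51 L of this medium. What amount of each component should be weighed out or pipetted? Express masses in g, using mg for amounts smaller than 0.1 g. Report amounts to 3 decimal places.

Scale factor relative to 1 L: 3.51.
boric acid: 27.3 mg/L × 3.51 L = 95.823 mg
L-arginine: 1.63 g/L × 3.51 L = 5.721 g
nickel chloride hexahydrate: 4.71 mg/L × 3.51 L = 16.532 mg
ammonium nitrate: 3.97 g/L × 3.51 L = 13.935 g

boric acid 95.823 mg; L-arginine 5.721 g; nickel chloride hexahydrate 16.532 mg; ammonium nitrate 13.935 g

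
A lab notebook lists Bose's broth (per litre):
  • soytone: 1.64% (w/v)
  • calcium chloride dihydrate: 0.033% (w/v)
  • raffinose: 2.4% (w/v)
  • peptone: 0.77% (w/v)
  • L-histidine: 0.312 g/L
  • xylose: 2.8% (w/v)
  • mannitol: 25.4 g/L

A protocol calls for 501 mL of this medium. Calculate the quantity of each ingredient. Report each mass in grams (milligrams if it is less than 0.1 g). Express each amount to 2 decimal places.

Scale factor relative to 1 L: 0.501.
soytone: 1.64% w/v = 16.4 g/L → 16.4 × 0.501 L = 8.22 g
calcium chloride dihydrate: 0.033 g per 100 mL × 501 mL ÷ 100 = 0.17 g
raffinose: 2.4 g per 100 mL × 501 mL ÷ 100 = 12.02 g
peptone: 0.77% w/v = 7.7 g/L → 7.7 × 0.501 L = 3.86 g
L-histidine: 0.312 g/L × 0.501 L = 0.16 g
xylose: 2.8 g per 100 mL × 501 mL ÷ 100 = 14.03 g
mannitol: 25.4 g/L × 0.501 L = 12.73 g

soytone 8.22 g; calcium chloride dihydrate 0.17 g; raffinose 12.02 g; peptone 3.86 g; L-histidine 0.16 g; xylose 14.03 g; mannitol 12.73 g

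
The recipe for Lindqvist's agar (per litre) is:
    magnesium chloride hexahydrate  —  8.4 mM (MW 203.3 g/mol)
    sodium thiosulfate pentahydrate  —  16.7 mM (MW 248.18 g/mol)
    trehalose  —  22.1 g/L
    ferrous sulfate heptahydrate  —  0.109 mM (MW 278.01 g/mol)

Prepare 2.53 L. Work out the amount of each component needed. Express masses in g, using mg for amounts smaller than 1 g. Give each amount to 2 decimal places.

Working volume: 2.53 L.
magnesium chloride hexahydrate: 8.4 mmol/L × 203.3 g/mol × 2.53 L ÷ 1000 = 4.32 g
sodium thiosulfate pentahydrate: 16.7 mmol/L × 248.18 g/mol × 2.53 L ÷ 1000 = 10.49 g
trehalose: 22.1 g/L × 2.53 L = 55.91 g
ferrous sulfate heptahydrate: 0.109 mmol/L × 278.01 mg/mmol × 2.53 L = 76.67 mg

magnesium chloride hexahydrate 4.32 g; sodium thiosulfate pentahydrate 10.49 g; trehalose 55.91 g; ferrous sulfate heptahydrate 76.67 mg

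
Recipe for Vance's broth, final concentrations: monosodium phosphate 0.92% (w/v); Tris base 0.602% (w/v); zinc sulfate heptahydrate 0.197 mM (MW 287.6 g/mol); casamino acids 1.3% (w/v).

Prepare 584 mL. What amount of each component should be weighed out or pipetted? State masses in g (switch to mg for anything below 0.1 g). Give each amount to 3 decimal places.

monosodium phosphate 5.373 g; Tris base 3.516 g; zinc sulfate heptahydrate 33.088 mg; casamino acids 7.592 g

Scale factor relative to 1 L: 0.584.
monosodium phosphate: 0.92 g per 100 mL × 584 mL ÷ 100 = 5.373 g
Tris base: 0.602 g per 100 mL × 584 mL ÷ 100 = 3.516 g
zinc sulfate heptahydrate: 0.197 mmol/L × 287.6 mg/mmol × 0.584 L = 33.088 mg
casamino acids: 1.3 g per 100 mL × 584 mL ÷ 100 = 7.592 g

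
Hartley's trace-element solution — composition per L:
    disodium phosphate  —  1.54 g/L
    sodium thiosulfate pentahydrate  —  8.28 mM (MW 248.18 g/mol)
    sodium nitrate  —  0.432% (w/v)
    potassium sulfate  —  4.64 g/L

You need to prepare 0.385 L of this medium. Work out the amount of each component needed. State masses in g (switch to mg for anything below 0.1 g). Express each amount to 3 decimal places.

Scale factor relative to 1 L: 0.385.
disodium phosphate: 1.54 g/L × 0.385 L = 0.593 g
sodium thiosulfate pentahydrate: 8.28 mmol/L × 248.18 g/mol × 0.385 L ÷ 1000 = 0.791 g
sodium nitrate: 0.432 g per 100 mL × 385 mL ÷ 100 = 1.663 g
potassium sulfate: 4.64 g/L × 0.385 L = 1.786 g

disodium phosphate 0.593 g; sodium thiosulfate pentahydrate 0.791 g; sodium nitrate 1.663 g; potassium sulfate 1.786 g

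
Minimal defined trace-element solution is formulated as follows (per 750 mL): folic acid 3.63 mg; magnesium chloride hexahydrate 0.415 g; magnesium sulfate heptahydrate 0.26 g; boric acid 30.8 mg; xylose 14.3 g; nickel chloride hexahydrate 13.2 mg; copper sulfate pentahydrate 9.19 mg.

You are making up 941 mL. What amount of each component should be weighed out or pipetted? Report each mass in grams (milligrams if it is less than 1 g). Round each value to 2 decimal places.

Scale factor = 941 mL / 750 mL = 1.25467.
folic acid: 3.63 mg × (941 mL / 750 mL) = 4.55 mg
magnesium chloride hexahydrate: 0.415 g × (941 mL / 750 mL) = 0.520687 g = 520.69 mg
magnesium sulfate heptahydrate: 0.26 g × (941 mL / 750 mL) = 0.326213 g = 326.21 mg
boric acid: 30.8 mg × (941 mL / 750 mL) = 38.64 mg
xylose: 14.3 g × (941 mL / 750 mL) = 17.94 g
nickel chloride hexahydrate: 13.2 mg × (941 mL / 750 mL) = 16.56 mg
copper sulfate pentahydrate: 9.19 mg × (941 mL / 750 mL) = 11.53 mg

folic acid 4.55 mg; magnesium chloride hexahydrate 520.69 mg; magnesium sulfate heptahydrate 326.21 mg; boric acid 38.64 mg; xylose 17.94 g; nickel chloride hexahydrate 16.56 mg; copper sulfate pentahydrate 11.53 mg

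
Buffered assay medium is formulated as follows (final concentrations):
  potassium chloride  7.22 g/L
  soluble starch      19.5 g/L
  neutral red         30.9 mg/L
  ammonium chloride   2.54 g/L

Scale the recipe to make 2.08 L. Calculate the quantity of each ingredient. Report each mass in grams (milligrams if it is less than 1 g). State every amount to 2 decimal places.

potassium chloride 15.02 g; soluble starch 40.56 g; neutral red 64.27 mg; ammonium chloride 5.28 g

Scale factor relative to 1 L: 2.08.
potassium chloride: 7.22 g/L × 2.08 L = 15.02 g
soluble starch: 19.5 g/L × 2.08 L = 40.56 g
neutral red: 30.9 mg/L × 2.08 L = 64.27 mg
ammonium chloride: 2.54 g/L × 2.08 L = 5.28 g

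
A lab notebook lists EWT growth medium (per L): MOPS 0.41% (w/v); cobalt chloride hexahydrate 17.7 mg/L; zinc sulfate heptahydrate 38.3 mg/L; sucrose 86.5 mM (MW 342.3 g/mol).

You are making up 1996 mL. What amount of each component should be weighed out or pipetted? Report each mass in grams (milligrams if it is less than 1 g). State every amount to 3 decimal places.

MOPS 8.184 g; cobalt chloride hexahydrate 35.329 mg; zinc sulfate heptahydrate 76.447 mg; sucrose 59.099 g

Target volume = 1996 mL = 1.996 L.
MOPS: 0.41 g per 100 mL × 1996 mL ÷ 100 = 8.184 g
cobalt chloride hexahydrate: 17.7 mg/L × 1.996 L = 35.329 mg
zinc sulfate heptahydrate: 38.3 mg/L × 1.996 L = 76.447 mg
sucrose: 86.5 mmol/L × 342.3 g/mol × 1.996 L ÷ 1000 = 59.099 g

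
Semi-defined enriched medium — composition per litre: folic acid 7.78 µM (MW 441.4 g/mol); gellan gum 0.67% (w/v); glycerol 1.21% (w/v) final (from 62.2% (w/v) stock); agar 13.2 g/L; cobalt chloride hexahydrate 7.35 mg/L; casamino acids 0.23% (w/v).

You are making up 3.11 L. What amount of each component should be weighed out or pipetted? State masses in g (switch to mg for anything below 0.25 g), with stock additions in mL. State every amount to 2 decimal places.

folic acid 10.68 mg; gellan gum 20.84 g; glycerol 60.50 mL; agar 41.05 g; cobalt chloride hexahydrate 22.86 mg; casamino acids 7.15 g

Working volume: 3.11 L.
folic acid: 7.78 µmol/L × 441.4 g/mol × 3.11 L ÷ 1000 = 10.68 mg
gellan gum: 0.67 g per 100 mL × 3110 mL ÷ 100 = 20.84 g
glycerol: C1V1 = C2V2 → 1.21% ÷ 62.2% × 3110 mL = 60.50 mL
agar: 13.2 g/L × 3.11 L = 41.05 g
cobalt chloride hexahydrate: 7.35 mg/L × 3.11 L = 22.86 mg
casamino acids: 0.23 g per 100 mL × 3110 mL ÷ 100 = 7.15 g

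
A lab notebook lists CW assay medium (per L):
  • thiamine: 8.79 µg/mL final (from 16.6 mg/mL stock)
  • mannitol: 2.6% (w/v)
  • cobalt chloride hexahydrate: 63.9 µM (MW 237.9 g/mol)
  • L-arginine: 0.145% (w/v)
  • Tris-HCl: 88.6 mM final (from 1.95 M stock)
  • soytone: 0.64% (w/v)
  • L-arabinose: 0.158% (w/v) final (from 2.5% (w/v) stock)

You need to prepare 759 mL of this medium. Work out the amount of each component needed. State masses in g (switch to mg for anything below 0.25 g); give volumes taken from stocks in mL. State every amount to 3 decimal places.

thiamine 0.402 mL; mannitol 19.734 g; cobalt chloride hexahydrate 11.538 mg; L-arginine 1.101 g; Tris-HCl 34.486 mL; soytone 4.858 g; L-arabinose 47.969 mL

Scale factor relative to 1 L: 0.759.
thiamine: dilute stock: 8.79 µg/mL × 759 mL ÷ 16600 µg/mL = 0.402 mL
mannitol: 2.6 g per 100 mL × 759 mL ÷ 100 = 19.734 g
cobalt chloride hexahydrate: 63.9 µmol/L × 237.9 g/mol × 0.759 L ÷ 1000 = 11.538 mg
L-arginine: 0.145 g per 100 mL × 759 mL ÷ 100 = 1.101 g
Tris-HCl: dilute stock: 88.6 mM × 759 mL ÷ 1950 mM = 34.486 mL
soytone: 0.64 g per 100 mL × 759 mL ÷ 100 = 4.858 g
L-arabinose: V = C2·V2/C1 = 0.158% ÷ 2.5% × 759 mL = 47.969 mL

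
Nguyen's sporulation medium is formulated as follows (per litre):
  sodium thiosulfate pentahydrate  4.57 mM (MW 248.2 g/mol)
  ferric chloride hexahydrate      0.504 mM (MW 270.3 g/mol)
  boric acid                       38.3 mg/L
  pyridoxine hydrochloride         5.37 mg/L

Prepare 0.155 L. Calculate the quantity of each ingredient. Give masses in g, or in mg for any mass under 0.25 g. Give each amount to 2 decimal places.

sodium thiosulfate pentahydrate 175.81 mg; ferric chloride hexahydrate 21.12 mg; boric acid 5.94 mg; pyridoxine hydrochloride 0.83 mg

Scale factor relative to 1 L: 0.155.
sodium thiosulfate pentahydrate: 4.57 mmol/L × 248.2 mg/mmol × 0.155 L = 175.81 mg
ferric chloride hexahydrate: 0.504 mmol/L × 270.3 mg/mmol × 0.155 L = 21.12 mg
boric acid: 38.3 mg/L × 0.155 L = 5.94 mg
pyridoxine hydrochloride: 5.37 mg/L × 0.155 L = 0.83 mg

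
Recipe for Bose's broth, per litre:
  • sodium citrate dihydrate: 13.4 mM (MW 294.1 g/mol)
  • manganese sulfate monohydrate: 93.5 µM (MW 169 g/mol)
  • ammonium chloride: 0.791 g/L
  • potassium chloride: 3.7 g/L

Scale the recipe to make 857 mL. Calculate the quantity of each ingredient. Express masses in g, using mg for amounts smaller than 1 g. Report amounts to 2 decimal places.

Target volume = 857 mL = 0.857 L.
sodium citrate dihydrate: 13.4 mmol/L × 294.1 g/mol × 0.857 L ÷ 1000 = 3.38 g
manganese sulfate monohydrate: 93.5 µmol/L × 169 g/mol × 0.857 L ÷ 1000 = 13.54 mg
ammonium chloride: 0.791 g/L × 0.857 L = 0.677887 g = 677.89 mg
potassium chloride: 3.7 g/L × 0.857 L = 3.17 g

sodium citrate dihydrate 3.38 g; manganese sulfate monohydrate 13.54 mg; ammonium chloride 677.89 mg; potassium chloride 3.17 g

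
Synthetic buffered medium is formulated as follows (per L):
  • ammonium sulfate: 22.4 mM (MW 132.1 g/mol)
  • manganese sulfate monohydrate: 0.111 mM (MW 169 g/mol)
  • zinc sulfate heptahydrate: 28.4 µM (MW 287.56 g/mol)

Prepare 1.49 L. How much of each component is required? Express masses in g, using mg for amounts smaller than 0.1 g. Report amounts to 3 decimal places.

Working volume: 1.49 L.
ammonium sulfate: 22.4 mmol/L × 132.1 g/mol × 1.49 L ÷ 1000 = 4.409 g
manganese sulfate monohydrate: 0.111 mmol/L × 169 mg/mmol × 1.49 L = 27.951 mg
zinc sulfate heptahydrate: 28.4 µmol/L × 287.56 g/mol × 1.49 L ÷ 1000 = 12.168 mg

ammonium sulfate 4.409 g; manganese sulfate monohydrate 27.951 mg; zinc sulfate heptahydrate 12.168 mg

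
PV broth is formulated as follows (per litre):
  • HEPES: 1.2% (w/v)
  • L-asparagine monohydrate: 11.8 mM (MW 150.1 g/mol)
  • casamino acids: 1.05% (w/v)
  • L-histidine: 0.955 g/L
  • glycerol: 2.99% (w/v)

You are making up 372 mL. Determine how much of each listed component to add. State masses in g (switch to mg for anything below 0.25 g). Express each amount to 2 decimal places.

Working volume: 372 mL = 0.372 L.
HEPES: 1.2 g per 100 mL × 372 mL ÷ 100 = 4.46 g
L-asparagine monohydrate: 11.8 mmol/L × 150.1 g/mol × 0.372 L ÷ 1000 = 0.66 g
casamino acids: 1.05% w/v = 10.5 g/L → 10.5 × 0.372 L = 3.91 g
L-histidine: 0.955 g/L × 0.372 L = 0.36 g
glycerol: 2.99 g per 100 mL × 372 mL ÷ 100 = 11.12 g

HEPES 4.46 g; L-asparagine monohydrate 0.66 g; casamino acids 3.91 g; L-histidine 0.36 g; glycerol 11.12 g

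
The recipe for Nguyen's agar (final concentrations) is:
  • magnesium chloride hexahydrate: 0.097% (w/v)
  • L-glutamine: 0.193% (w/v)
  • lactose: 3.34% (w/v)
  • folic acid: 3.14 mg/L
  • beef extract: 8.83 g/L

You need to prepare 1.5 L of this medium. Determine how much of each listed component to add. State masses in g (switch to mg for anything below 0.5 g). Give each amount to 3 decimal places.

magnesium chloride hexahydrate 1.455 g; L-glutamine 2.895 g; lactose 50.100 g; folic acid 4.710 mg; beef extract 13.245 g

Working volume: 1.5 L.
magnesium chloride hexahydrate: 0.097 g per 100 mL × 1500 mL ÷ 100 = 1.455 g
L-glutamine: 0.193 g per 100 mL × 1500 mL ÷ 100 = 2.895 g
lactose: 3.34% w/v = 33.4 g/L → 33.4 × 1.5 L = 50.100 g
folic acid: 3.14 mg/L × 1.5 L = 4.710 mg
beef extract: 8.83 g/L × 1.5 L = 13.245 g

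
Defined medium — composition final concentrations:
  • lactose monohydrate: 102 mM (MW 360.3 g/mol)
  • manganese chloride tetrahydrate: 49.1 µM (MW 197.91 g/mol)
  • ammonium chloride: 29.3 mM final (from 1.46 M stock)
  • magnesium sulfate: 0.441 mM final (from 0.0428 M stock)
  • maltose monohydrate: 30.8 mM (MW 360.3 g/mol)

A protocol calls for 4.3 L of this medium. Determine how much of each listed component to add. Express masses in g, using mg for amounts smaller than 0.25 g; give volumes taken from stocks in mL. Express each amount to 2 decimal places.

Scale factor relative to 1 L: 4.3.
lactose monohydrate: 102 mmol/L × 360.3 g/mol × 4.3 L ÷ 1000 = 158.03 g
manganese chloride tetrahydrate: 49.1 µmol/L × 197.91 g/mol × 4.3 L ÷ 1000 = 41.78 mg
ammonium chloride: dilute stock: 29.3 mM × 4300 mL ÷ 1460 mM = 86.29 mL
magnesium sulfate: dilute stock: 0.441 mM × 4300 mL ÷ 42.8 mM = 44.31 mL
maltose monohydrate: 30.8 mmol/L × 360.3 g/mol × 4.3 L ÷ 1000 = 47.72 g

lactose monohydrate 158.03 g; manganese chloride tetrahydrate 41.78 mg; ammonium chloride 86.29 mL; magnesium sulfate 44.31 mL; maltose monohydrate 47.72 g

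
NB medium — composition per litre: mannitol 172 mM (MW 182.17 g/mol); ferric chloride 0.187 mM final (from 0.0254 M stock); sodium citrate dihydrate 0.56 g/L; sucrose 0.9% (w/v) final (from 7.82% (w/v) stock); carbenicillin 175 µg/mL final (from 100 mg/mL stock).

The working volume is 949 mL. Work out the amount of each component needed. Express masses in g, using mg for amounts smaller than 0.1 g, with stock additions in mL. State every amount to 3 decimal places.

mannitol 29.735 g; ferric chloride 6.987 mL; sodium citrate dihydrate 0.531 g; sucrose 109.220 mL; carbenicillin 1.661 mL

Target volume = 949 mL = 0.949 L.
mannitol: 172 mmol/L × 182.17 g/mol × 0.949 L ÷ 1000 = 29.735 g
ferric chloride: dilute stock: 0.187 mM × 949 mL ÷ 25.4 mM = 6.987 mL
sodium citrate dihydrate: 0.56 g/L × 0.949 L = 0.531 g
sucrose: C1V1 = C2V2 → 0.9% ÷ 7.82% × 949 mL = 109.220 mL
carbenicillin: C1V1 = C2V2 → 175 µg/mL × 949 mL ÷ 100000 µg/mL = 1.661 mL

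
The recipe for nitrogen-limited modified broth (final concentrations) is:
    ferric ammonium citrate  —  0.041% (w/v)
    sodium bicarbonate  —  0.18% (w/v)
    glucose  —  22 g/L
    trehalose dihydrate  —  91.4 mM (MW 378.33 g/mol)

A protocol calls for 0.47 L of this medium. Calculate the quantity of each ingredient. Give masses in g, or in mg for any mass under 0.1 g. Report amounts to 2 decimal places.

Scale factor relative to 1 L: 0.47.
ferric ammonium citrate: 0.041% w/v = 0.41 g/L → 0.41 × 0.47 L = 0.19 g
sodium bicarbonate: 0.18 g per 100 mL × 470 mL ÷ 100 = 0.85 g
glucose: 22 g/L × 0.47 L = 10.34 g
trehalose dihydrate: 91.4 mmol/L × 378.33 g/mol × 0.47 L ÷ 1000 = 16.25 g

ferric ammonium citrate 0.19 g; sodium bicarbonate 0.85 g; glucose 10.34 g; trehalose dihydrate 16.25 g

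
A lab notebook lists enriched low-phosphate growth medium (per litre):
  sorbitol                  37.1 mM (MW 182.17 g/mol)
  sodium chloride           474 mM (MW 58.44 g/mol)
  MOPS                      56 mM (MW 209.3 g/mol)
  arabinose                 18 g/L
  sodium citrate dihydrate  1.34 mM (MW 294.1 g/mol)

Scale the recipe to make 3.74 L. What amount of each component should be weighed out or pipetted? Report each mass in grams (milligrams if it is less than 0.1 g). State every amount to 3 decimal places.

sorbitol 25.277 g; sodium chloride 103.600 g; MOPS 43.836 g; arabinose 67.320 g; sodium citrate dihydrate 1.474 g

Working volume: 3.74 L.
sorbitol: 37.1 mmol/L × 182.17 g/mol × 3.74 L ÷ 1000 = 25.277 g
sodium chloride: 474 mmol/L × 58.44 g/mol × 3.74 L ÷ 1000 = 103.600 g
MOPS: 56 mmol/L × 209.3 g/mol × 3.74 L ÷ 1000 = 43.836 g
arabinose: 18 g/L × 3.74 L = 67.320 g
sodium citrate dihydrate: 1.34 mmol/L × 294.1 g/mol × 3.74 L ÷ 1000 = 1.474 g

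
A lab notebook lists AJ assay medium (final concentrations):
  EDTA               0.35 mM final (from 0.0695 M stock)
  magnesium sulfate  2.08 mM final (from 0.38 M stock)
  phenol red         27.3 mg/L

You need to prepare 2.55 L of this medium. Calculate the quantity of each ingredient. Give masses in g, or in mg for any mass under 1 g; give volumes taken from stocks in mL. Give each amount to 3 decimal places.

Scale factor relative to 1 L: 2.55.
EDTA: V = C2·V2/C1 = 0.35 mM × 2550 mL ÷ 69.5 mM = 12.842 mL
magnesium sulfate: C1V1 = C2V2 → 2.08 mM × 2550 mL ÷ 380 mM = 13.958 mL
phenol red: 27.3 mg/L × 2.55 L = 69.615 mg

EDTA 12.842 mL; magnesium sulfate 13.958 mL; phenol red 69.615 mg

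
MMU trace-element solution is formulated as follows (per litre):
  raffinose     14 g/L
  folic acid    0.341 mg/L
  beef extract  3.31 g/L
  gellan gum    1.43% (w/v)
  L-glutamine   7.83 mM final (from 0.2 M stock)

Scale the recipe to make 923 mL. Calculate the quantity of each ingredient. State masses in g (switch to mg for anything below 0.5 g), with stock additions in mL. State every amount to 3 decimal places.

raffinose 12.922 g; folic acid 0.315 mg; beef extract 3.055 g; gellan gum 13.199 g; L-glutamine 36.135 mL

Target volume = 923 mL = 0.923 L.
raffinose: 14 g/L × 0.923 L = 12.922 g
folic acid: 0.341 mg/L × 0.923 L = 0.315 mg
beef extract: 3.31 g/L × 0.923 L = 3.055 g
gellan gum: 1.43 g per 100 mL × 923 mL ÷ 100 = 13.199 g
L-glutamine: C1V1 = C2V2 → 7.83 mM × 923 mL ÷ 200 mM = 36.135 mL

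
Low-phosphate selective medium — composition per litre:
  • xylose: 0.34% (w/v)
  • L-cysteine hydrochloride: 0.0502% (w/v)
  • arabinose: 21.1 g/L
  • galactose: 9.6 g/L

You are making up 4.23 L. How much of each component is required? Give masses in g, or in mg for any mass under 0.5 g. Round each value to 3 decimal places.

Scale factor relative to 1 L: 4.23.
xylose: 0.34% w/v = 3.4 g/L → 3.4 × 4.23 L = 14.382 g
L-cysteine hydrochloride: 0.0502 g per 100 mL × 4230 mL ÷ 100 = 2.123 g
arabinose: 21.1 g/L × 4.23 L = 89.253 g
galactose: 9.6 g/L × 4.23 L = 40.608 g

xylose 14.382 g; L-cysteine hydrochloride 2.123 g; arabinose 89.253 g; galactose 40.608 g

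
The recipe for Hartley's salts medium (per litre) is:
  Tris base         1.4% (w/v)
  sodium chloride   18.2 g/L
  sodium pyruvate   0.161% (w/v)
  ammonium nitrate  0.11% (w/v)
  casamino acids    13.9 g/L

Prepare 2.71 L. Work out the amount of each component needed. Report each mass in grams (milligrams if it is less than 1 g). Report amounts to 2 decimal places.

Working volume: 2.71 L.
Tris base: 1.4 g per 100 mL × 2710 mL ÷ 100 = 37.94 g
sodium chloride: 18.2 g/L × 2.71 L = 49.32 g
sodium pyruvate: 0.161% w/v = 1.61 g/L → 1.61 × 2.71 L = 4.36 g
ammonium nitrate: 0.11% w/v = 1.1 g/L → 1.1 × 2.71 L = 2.98 g
casamino acids: 13.9 g/L × 2.71 L = 37.67 g

Tris base 37.94 g; sodium chloride 49.32 g; sodium pyruvate 4.36 g; ammonium nitrate 2.98 g; casamino acids 37.67 g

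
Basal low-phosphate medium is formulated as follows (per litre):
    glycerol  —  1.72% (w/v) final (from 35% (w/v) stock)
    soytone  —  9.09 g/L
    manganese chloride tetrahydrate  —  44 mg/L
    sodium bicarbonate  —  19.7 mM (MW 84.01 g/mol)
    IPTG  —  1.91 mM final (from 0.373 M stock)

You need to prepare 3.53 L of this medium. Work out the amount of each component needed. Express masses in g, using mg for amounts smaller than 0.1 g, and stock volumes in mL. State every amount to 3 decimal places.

Scale factor relative to 1 L: 3.53.
glycerol: C1V1 = C2V2 → 1.72% ÷ 35% × 3530 mL = 173.474 mL
soytone: 9.09 g/L × 3.53 L = 32.088 g
manganese chloride tetrahydrate: 44 mg/L × 3.53 L = 155.32 mg = 0.155 g
sodium bicarbonate: 19.7 mmol/L × 84.01 g/mol × 3.53 L ÷ 1000 = 5.842 g
IPTG: V = C2·V2/C1 = 1.91 mM × 3530 mL ÷ 373 mM = 18.076 mL

glycerol 173.474 mL; soytone 32.088 g; manganese chloride tetrahydrate 0.155 g; sodium bicarbonate 5.842 g; IPTG 18.076 mL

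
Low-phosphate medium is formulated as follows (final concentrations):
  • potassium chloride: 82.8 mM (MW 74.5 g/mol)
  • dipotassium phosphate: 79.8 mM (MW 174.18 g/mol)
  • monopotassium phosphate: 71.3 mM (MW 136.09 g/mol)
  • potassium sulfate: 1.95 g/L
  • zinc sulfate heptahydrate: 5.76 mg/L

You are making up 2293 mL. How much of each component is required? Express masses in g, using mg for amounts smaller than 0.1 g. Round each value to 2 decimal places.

Scale factor relative to 1 L: 2.293.
potassium chloride: 82.8 mmol/L × 74.5 g/mol × 2.293 L ÷ 1000 = 14.14 g
dipotassium phosphate: 79.8 mmol/L × 174.18 g/mol × 2.293 L ÷ 1000 = 31.87 g
monopotassium phosphate: 71.3 mmol/L × 136.09 g/mol × 2.293 L ÷ 1000 = 22.25 g
potassium sulfate: 1.95 g/L × 2.293 L = 4.47 g
zinc sulfate heptahydrate: 5.76 mg/L × 2.293 L = 13.21 mg

potassium chloride 14.14 g; dipotassium phosphate 31.87 g; monopotassium phosphate 22.25 g; potassium sulfate 4.47 g; zinc sulfate heptahydrate 13.21 mg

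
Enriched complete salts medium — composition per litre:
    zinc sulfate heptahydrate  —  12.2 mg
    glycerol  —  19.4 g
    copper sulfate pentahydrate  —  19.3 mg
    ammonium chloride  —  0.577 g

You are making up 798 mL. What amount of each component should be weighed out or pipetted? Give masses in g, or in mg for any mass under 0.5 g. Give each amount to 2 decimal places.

Ratio of target to recipe volume: 798 / 1000 = 0.798.
zinc sulfate heptahydrate: 12.2 mg × (798 mL / 1000 mL) = 9.74 mg
glycerol: 19.4 g × (798 mL / 1000 mL) = 15.48 g
copper sulfate pentahydrate: 19.3 mg × (798 mL / 1000 mL) = 15.40 mg
ammonium chloride: 0.577 g × (798 mL / 1000 mL) = 0.460446 g = 460.45 mg

zinc sulfate heptahydrate 9.74 mg; glycerol 15.48 g; copper sulfate pentahydrate 15.40 mg; ammonium chloride 460.45 mg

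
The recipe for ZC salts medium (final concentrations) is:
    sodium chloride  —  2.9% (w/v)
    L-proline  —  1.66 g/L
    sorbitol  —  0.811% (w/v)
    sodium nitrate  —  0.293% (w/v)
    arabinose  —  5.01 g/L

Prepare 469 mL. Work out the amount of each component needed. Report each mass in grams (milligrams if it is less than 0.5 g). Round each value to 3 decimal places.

sodium chloride 13.601 g; L-proline 0.779 g; sorbitol 3.804 g; sodium nitrate 1.374 g; arabinose 2.350 g

Working volume: 469 mL = 0.469 L.
sodium chloride: 2.9 g per 100 mL × 469 mL ÷ 100 = 13.601 g
L-proline: 1.66 g/L × 0.469 L = 0.779 g
sorbitol: 0.811 g per 100 mL × 469 mL ÷ 100 = 3.804 g
sodium nitrate: 0.293 g per 100 mL × 469 mL ÷ 100 = 1.374 g
arabinose: 5.01 g/L × 0.469 L = 2.350 g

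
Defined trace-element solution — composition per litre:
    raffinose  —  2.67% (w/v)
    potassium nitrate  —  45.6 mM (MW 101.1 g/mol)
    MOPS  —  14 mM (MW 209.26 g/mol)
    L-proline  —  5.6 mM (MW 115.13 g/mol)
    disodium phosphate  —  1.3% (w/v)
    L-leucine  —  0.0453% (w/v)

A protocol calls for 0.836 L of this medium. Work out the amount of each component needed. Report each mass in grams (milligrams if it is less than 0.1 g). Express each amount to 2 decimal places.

Working volume: 0.836 L.
raffinose: 2.67% w/v = 26.7 g/L → 26.7 × 0.836 L = 22.32 g
potassium nitrate: 45.6 mmol/L × 101.1 g/mol × 0.836 L ÷ 1000 = 3.85 g
MOPS: 14 mmol/L × 209.26 g/mol × 0.836 L ÷ 1000 = 2.45 g
L-proline: 5.6 mmol/L × 115.13 g/mol × 0.836 L ÷ 1000 = 0.54 g
disodium phosphate: 1.3 g per 100 mL × 836 mL ÷ 100 = 10.87 g
L-leucine: 0.0453% w/v = 0.453 g/L → 0.453 × 0.836 L = 0.38 g

raffinose 22.32 g; potassium nitrate 3.85 g; MOPS 2.45 g; L-proline 0.54 g; disodium phosphate 10.87 g; L-leucine 0.38 g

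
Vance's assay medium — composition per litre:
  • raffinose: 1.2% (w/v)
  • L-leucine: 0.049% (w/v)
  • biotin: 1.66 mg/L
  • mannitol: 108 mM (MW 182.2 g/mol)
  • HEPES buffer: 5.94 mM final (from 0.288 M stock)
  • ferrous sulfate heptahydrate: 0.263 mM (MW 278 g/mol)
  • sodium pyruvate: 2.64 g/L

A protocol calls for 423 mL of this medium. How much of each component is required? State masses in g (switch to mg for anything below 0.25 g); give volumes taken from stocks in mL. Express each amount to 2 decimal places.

Target volume = 423 mL = 0.423 L.
raffinose: 1.2 g per 100 mL × 423 mL ÷ 100 = 5.08 g
L-leucine: 0.049% w/v = 0.49 g/L → 0.49 × 0.423 L = 0.20727 g = 207.27 mg
biotin: 1.66 mg/L × 0.423 L = 0.70 mg
mannitol: 108 mmol/L × 182.2 g/mol × 0.423 L ÷ 1000 = 8.32 g
HEPES buffer: C1V1 = C2V2 → 5.94 mM × 423 mL ÷ 288 mM = 8.72 mL
ferrous sulfate heptahydrate: 0.263 mmol/L × 278 mg/mmol × 0.423 L = 30.93 mg
sodium pyruvate: 2.64 g/L × 0.423 L = 1.12 g

raffinose 5.08 g; L-leucine 207.27 mg; biotin 0.70 mg; mannitol 8.32 g; HEPES buffer 8.72 mL; ferrous sulfate heptahydrate 30.93 mg; sodium pyruvate 1.12 g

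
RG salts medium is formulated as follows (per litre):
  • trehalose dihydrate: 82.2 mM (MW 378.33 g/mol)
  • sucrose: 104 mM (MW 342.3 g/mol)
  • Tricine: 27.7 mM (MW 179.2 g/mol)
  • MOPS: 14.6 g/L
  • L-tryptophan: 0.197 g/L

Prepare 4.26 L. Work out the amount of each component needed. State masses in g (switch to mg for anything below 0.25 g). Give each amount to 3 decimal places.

Working volume: 4.26 L.
trehalose dihydrate: 82.2 mmol/L × 378.33 g/mol × 4.26 L ÷ 1000 = 132.481 g
sucrose: 104 mmol/L × 342.3 g/mol × 4.26 L ÷ 1000 = 151.653 g
Tricine: 27.7 mmol/L × 179.2 g/mol × 4.26 L ÷ 1000 = 21.146 g
MOPS: 14.6 g/L × 4.26 L = 62.196 g
L-tryptophan: 0.197 g/L × 4.26 L = 0.839 g

trehalose dihydrate 132.481 g; sucrose 151.653 g; Tricine 21.146 g; MOPS 62.196 g; L-tryptophan 0.839 g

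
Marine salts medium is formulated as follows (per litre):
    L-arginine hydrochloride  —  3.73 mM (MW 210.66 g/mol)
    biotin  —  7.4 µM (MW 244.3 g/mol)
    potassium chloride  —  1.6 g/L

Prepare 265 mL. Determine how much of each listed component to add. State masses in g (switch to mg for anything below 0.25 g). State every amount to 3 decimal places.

L-arginine hydrochloride 208.227 mg; biotin 0.479 mg; potassium chloride 0.424 g

Target volume = 265 mL = 0.265 L.
L-arginine hydrochloride: 3.73 mmol/L × 210.66 mg/mmol × 0.265 L = 208.227 mg
biotin: 7.4 µmol/L × 244.3 g/mol × 0.265 L ÷ 1000 = 0.479 mg
potassium chloride: 1.6 g/L × 0.265 L = 0.424 g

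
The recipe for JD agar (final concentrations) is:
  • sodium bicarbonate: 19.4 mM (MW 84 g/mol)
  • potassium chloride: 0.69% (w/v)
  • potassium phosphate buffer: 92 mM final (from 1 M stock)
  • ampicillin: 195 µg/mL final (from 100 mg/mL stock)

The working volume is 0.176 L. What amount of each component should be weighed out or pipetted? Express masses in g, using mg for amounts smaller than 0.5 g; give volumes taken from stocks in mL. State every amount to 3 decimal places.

sodium bicarbonate 286.810 mg; potassium chloride 1.214 g; potassium phosphate buffer 16.192 mL; ampicillin 0.343 mL

Scale factor relative to 1 L: 0.176.
sodium bicarbonate: 19.4 mmol/L × 84 mg/mmol × 0.176 L = 286.810 mg
potassium chloride: 0.69% w/v = 6.9 g/L → 6.9 × 0.176 L = 1.214 g
potassium phosphate buffer: V = C2·V2/C1 = 92 mM × 176 mL ÷ 1000 mM = 16.192 mL
ampicillin: C1V1 = C2V2 → 195 µg/mL × 176 mL ÷ 100000 µg/mL = 0.343 mL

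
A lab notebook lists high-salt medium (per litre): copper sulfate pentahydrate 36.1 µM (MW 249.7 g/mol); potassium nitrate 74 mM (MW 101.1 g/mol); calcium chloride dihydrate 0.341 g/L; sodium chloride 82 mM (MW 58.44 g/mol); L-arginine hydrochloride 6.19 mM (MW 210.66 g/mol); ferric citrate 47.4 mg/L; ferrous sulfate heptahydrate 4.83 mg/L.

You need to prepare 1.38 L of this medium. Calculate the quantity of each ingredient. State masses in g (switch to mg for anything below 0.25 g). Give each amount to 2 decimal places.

Working volume: 1.38 L.
copper sulfate pentahydrate: 36.1 µmol/L × 249.7 g/mol × 1.38 L ÷ 1000 = 12.44 mg
potassium nitrate: 74 mmol/L × 101.1 g/mol × 1.38 L ÷ 1000 = 10.32 g
calcium chloride dihydrate: 0.341 g/L × 1.38 L = 0.47 g
sodium chloride: 82 mmol/L × 58.44 g/mol × 1.38 L ÷ 1000 = 6.61 g
L-arginine hydrochloride: 6.19 mmol/L × 210.66 g/mol × 1.38 L ÷ 1000 = 1.80 g
ferric citrate: 47.4 mg/L × 1.38 L = 65.41 mg
ferrous sulfate heptahydrate: 4.83 mg/L × 1.38 L = 6.67 mg

copper sulfate pentahydrate 12.44 mg; potassium nitrate 10.32 g; calcium chloride dihydrate 0.47 g; sodium chloride 6.61 g; L-arginine hydrochloride 1.80 g; ferric citrate 65.41 mg; ferrous sulfate heptahydrate 6.67 mg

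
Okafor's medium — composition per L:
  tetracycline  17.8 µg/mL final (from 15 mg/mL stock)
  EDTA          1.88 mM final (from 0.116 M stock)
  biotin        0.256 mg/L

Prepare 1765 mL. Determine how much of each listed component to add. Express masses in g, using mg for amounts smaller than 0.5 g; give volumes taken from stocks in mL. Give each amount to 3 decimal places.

Working volume: 1765 mL = 1.765 L.
tetracycline: dilute stock: 17.8 µg/mL × 1765 mL ÷ 15000 µg/mL = 2.094 mL
EDTA: C1V1 = C2V2 → 1.88 mM × 1765 mL ÷ 116 mM = 28.605 mL
biotin: 0.256 mg/L × 1.765 L = 0.452 mg

tetracycline 2.094 mL; EDTA 28.605 mL; biotin 0.452 mg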